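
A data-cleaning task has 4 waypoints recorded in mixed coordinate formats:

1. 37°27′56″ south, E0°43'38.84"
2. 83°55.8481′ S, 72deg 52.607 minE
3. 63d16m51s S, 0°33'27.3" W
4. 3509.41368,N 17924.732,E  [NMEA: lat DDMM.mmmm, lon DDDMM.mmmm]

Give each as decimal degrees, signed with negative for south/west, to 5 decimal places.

1. -37.46556, 0.72746
2. -83.93080, 72.87678
3. -63.28083, -0.55758
4. 35.15689, 179.41220

Point 1:
  Lat: 37° + 27/60 + 56/3600 = 37 + 0.450000 + 0.015556 = 37.465556
  S ⇒ negate
  Longitude: 43′ + 38.84″ = 43.64733′; 0 + 43.64733/60 = 0.727456
  E ⇒ keep positive
Point 2:
  Latitude: 55.8481′ = 0.930802°; total 83.930802
  S → negative
  Lon: 52.607′ = 0.876783°; total 72.876783
  E → positive
Point 3:
  Lat: 16′ + 51″ = 16.85000′; 63 + 16.85000/60 = 63.280833
  S → negative
  Longitude: 0 + 33/60 + 27.3/3600 = 0.557583
  hemisphere W, so the sign is −
Point 4:
  φ: degrees = first 2 digits = 35, minutes = 9.41368; 35 + 9.41368/60 = 35.156895
  N ⇒ keep positive
  Longitude: degrees = first 3 digits = 179, minutes = 24.732; 179 + 24.732/60 = 179.412200
  E ⇒ keep positive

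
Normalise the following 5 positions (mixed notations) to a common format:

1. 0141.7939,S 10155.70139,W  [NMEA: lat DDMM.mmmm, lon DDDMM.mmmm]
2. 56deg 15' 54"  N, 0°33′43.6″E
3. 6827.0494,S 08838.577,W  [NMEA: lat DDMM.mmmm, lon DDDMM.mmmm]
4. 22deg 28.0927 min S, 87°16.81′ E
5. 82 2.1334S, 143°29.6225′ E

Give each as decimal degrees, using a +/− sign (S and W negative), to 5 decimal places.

Point 1:
  Latitude: split at 2 digits → 01° and 41.7939′; 1 + 41.7939/60 = 1.696565
  S ⇒ negate
  λ: degrees = first 3 digits = 101, minutes = 55.70139; 101 + 55.70139/60 = 101.928357
  hemisphere W, so the sign is −
Point 2:
  φ: 56 + 15/60 + 54/3600 = 56.265000
  N ⇒ keep positive
  λ: 33′ + 43.6″ = 33.72667′; 0 + 33.72667/60 = 0.562111
  E ⇒ keep positive
Point 3:
  Latitude: split at 2 digits → 68° and 27.0494′; 68 + 27.0494/60 = 68.450823
  S ⇒ negate
  Longitude: degrees = first 3 digits = 88, minutes = 38.577; 88 + 38.577/60 = 88.642950
  hemisphere W, so the sign is −
Point 4:
  Latitude: 28.0927′ = 0.468212°; total 22.468212
  hemisphere S, so the sign is −
  Longitude: 87 + 16.81/60 = 87.280167
  E → positive
Point 5:
  Lat: 82 + 2.1334/60 = 82.035557
  hemisphere S, so the sign is −
  λ: 143 + 29.6225/60 = 143.493708
  E → positive

1. -1.69657, -101.92836
2. 56.26500, 0.56211
3. -68.45082, -88.64295
4. -22.46821, 87.28017
5. -82.03556, 143.49371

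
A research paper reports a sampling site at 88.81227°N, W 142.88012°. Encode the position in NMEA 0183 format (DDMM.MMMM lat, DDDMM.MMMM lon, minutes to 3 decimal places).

8848.736,N / 14252.807,W

φ: 88° + 0.812270 × 60 = 88° 48.73620′
Lon: fractional part 0.880120 → 52.80720 minutes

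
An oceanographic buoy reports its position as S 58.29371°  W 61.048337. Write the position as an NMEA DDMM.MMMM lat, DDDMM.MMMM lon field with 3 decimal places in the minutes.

5817.623,S / 06102.900,W

Latitude: fractional part 0.293710 → 17.62260 minutes
λ: fractional part 0.048337 → 2.90022 minutes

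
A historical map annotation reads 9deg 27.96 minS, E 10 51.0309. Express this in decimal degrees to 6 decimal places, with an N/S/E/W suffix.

Lat: 27.96′ = 0.466000°; total 9.4660000
Lon: 10 + 51.0309/60 = 10.8505150

9.466000° S, 10.850515° E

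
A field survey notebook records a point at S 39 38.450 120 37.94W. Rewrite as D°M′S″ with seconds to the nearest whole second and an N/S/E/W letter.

39°38′27″ S, 120°37′56″ W

Latitude: 38.45000′ → 38′ and 0.45000 × 60 = 27.00″
Lon: fractional minutes 0.94000 × 60 = 56.40″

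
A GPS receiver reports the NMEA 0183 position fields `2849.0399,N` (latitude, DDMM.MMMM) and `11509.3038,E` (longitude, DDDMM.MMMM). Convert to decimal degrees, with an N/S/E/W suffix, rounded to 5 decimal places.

Lat: split at 2 digits → 28° and 49.0399′; 28 + 49.0399/60 = 28.817332
Longitude: split at 3 digits → 115° and 9.3038′; 115 + 9.3038/60 = 115.155063

28.81733° N, 115.15506° E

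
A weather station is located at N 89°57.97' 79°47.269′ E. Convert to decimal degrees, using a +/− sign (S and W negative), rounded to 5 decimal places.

89.96617, 79.78782

Latitude: 89 + 57.97/60 = 89.966167
N → positive
λ: 47.269′ = 0.787817°; total 79.787817
E ⇒ keep positive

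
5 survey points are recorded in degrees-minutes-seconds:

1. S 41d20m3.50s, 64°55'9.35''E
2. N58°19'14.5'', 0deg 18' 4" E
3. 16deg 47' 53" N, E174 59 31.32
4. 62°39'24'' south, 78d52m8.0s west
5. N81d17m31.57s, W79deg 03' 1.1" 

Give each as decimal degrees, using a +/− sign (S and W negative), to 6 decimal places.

1. -41.334306, 64.919264
2. 58.320694, 0.301111
3. 16.798056, 174.992033
4. -62.656667, -78.868889
5. 81.292103, -79.050306

Point 1:
  Latitude: 41 + 20/60 + 3.5/3600 = 41.3343056
  S ⇒ negate
  Lon: 64 + 55/60 + 9.35/3600 = 64.9192639
  E ⇒ keep positive
Point 2:
  Latitude: 19′ + 14.5″ = 19.24167′; 58 + 19.24167/60 = 58.3206944
  N ⇒ keep positive
  Lon: 18′ + 4″ = 18.06667′; 0 + 18.06667/60 = 0.3011111
  E ⇒ keep positive
Point 3:
  Lat: 16° + 47/60 + 53/3600 = 16 + 0.783333 + 0.014722 = 16.7980556
  N → positive
  λ: 174° + 59/60 + 31.32/3600 = 174 + 0.983333 + 0.008700 = 174.9920333
  E ⇒ keep positive
Point 4:
  φ: 62 + 39/60 + 24/3600 = 62.6566667
  S → negative
  Longitude: 52′ + 8″ = 52.13333′; 78 + 52.13333/60 = 78.8688889
  hemisphere W, so the sign is −
Point 5:
  Latitude: 81° + 17/60 + 31.57/3600 = 81 + 0.283333 + 0.008769 = 81.2921028
  N ⇒ keep positive
  Longitude: 3′ + 1.1″ = 3.01833′; 79 + 3.01833/60 = 79.0503056
  hemisphere W, so the sign is −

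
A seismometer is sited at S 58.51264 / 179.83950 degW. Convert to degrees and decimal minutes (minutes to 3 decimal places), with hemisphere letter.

58° 30.758′ S, 179° 50.370′ W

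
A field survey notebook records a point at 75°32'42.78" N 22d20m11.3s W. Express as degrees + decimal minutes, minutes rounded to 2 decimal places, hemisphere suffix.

φ: 32 + 42.78/60 = 32.7130′
Longitude: 20 + 11.3/60 = 20.1883′

75° 32.71′ N, 22° 20.19′ W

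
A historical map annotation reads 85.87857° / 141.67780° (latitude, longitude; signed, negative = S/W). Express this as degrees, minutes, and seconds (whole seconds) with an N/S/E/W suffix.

85°52′43″ N, 141°40′40″ E

Lat: 0.878570 × 60 = 52.71420′ → 52′, remainder × 60 = 42.85″
Longitude: 0.677800° → 40.66800′; 0.66800 × 60 = 40.08″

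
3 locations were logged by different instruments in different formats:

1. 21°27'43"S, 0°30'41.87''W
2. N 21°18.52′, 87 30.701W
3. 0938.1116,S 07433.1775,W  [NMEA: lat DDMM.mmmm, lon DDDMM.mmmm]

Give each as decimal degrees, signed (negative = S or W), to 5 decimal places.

1. -21.46194, -0.51163
2. 21.30867, -87.51168
3. -9.63519, -74.55296

Point 1:
  φ: 27′ + 43″ = 27.71667′; 21 + 27.71667/60 = 21.461944
  hemisphere S, so the sign is −
  Longitude: 0 + 30/60 + 41.87/3600 = 0.511631
  hemisphere W, so the sign is −
Point 2:
  φ: 21 + 18.52/60 = 21.308667
  N ⇒ keep positive
  λ: 30.701′ = 0.511683°; total 87.511683
  W ⇒ negate
Point 3:
  Lat: degrees = first 2 digits = 9, minutes = 38.1116; 9 + 38.1116/60 = 9.635193
  S ⇒ negate
  Longitude: split at 3 digits → 074° and 33.1775′; 74 + 33.1775/60 = 74.552958
  hemisphere W, so the sign is −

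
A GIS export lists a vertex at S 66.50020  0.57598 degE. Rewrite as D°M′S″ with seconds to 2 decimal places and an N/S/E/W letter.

Latitude: 0.500200° → 30.01200′; 0.01200 × 60 = 0.7200″
λ: 0.575980° → 34.55880′; 0.55880 × 60 = 33.5280″

66°30′0.72″ S, 0°34′33.53″ E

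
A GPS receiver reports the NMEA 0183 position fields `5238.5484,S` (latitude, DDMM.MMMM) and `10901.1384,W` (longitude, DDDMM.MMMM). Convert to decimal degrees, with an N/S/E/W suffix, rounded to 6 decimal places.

Lat: degrees = first 2 digits = 52, minutes = 38.5484; 52 + 38.5484/60 = 52.6424733
Longitude: degrees = first 3 digits = 109, minutes = 1.1384; 109 + 1.1384/60 = 109.0189733

52.642473° S, 109.018973° W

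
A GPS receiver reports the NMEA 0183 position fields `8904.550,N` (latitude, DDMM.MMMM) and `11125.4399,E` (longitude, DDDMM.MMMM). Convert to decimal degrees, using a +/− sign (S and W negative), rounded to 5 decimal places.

89.07583, 111.42400

φ: split at 2 digits → 89° and 4.55′; 89 + 4.55/60 = 89.075833
N ⇒ keep positive
Longitude: degrees = first 3 digits = 111, minutes = 25.4399; 111 + 25.4399/60 = 111.423998
E → positive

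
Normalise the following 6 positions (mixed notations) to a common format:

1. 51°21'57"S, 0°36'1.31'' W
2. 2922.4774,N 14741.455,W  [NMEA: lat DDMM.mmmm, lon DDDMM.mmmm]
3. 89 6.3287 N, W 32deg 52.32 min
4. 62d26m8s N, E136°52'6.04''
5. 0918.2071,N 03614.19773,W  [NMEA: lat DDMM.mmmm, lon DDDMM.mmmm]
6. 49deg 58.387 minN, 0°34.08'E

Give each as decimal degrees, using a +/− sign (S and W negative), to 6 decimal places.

1. -51.365833, -0.600364
2. 29.374623, -147.690917
3. 89.105478, -32.872000
4. 62.435556, 136.868344
5. 9.303452, -36.236629
6. 49.973117, 0.568000

Point 1:
  Lat: 51 + 21/60 + 57/3600 = 51.3658333
  hemisphere S, so the sign is −
  Lon: 36′ + 1.31″ = 36.02183′; 0 + 36.02183/60 = 0.6003639
  W → negative
Point 2:
  φ: degrees = first 2 digits = 29, minutes = 22.4774; 29 + 22.4774/60 = 29.3746233
  N ⇒ keep positive
  Lon: split at 3 digits → 147° and 41.455′; 147 + 41.455/60 = 147.6909167
  hemisphere W, so the sign is −
Point 3:
  Lat: 6.3287′ = 0.105478°; total 89.1054783
  N ⇒ keep positive
  λ: 32 + 52.32/60 = 32.8720000
  W ⇒ negate
Point 4:
  Lat: 26′ + 8″ = 26.13333′; 62 + 26.13333/60 = 62.4355556
  N → positive
  Lon: 52′ + 6.04″ = 52.10067′; 136 + 52.10067/60 = 136.8683444
  E → positive
Point 5:
  φ: split at 2 digits → 09° and 18.2071′; 9 + 18.2071/60 = 9.3034517
  N → positive
  Lon: degrees = first 3 digits = 36, minutes = 14.19773; 36 + 14.19773/60 = 36.2366288
  W ⇒ negate
Point 6:
  φ: 58.387′ = 0.973117°; total 49.9731167
  N ⇒ keep positive
  λ: 34.08′ = 0.568000°; total 0.5680000
  E → positive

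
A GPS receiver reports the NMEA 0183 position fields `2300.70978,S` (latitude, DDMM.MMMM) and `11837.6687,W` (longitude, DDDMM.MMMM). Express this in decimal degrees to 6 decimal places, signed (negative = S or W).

φ: degrees = first 2 digits = 23, minutes = 0.70978; 23 + 0.70978/60 = 23.0118297
S ⇒ negate
Longitude: split at 3 digits → 118° and 37.6687′; 118 + 37.6687/60 = 118.6278117
W → negative

-23.011830, -118.627812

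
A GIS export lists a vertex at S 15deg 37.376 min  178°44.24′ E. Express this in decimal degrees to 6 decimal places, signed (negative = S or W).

-15.622933, 178.737333

Lat: 37.376′ = 0.622933°; total 15.6229333
S → negative
Lon: 178 + 44.24/60 = 178.7373333
E ⇒ keep positive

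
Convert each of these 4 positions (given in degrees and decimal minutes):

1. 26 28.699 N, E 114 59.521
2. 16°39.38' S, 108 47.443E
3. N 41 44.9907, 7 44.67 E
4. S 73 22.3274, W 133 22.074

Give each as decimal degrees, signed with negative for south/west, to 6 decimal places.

1. 26.478317, 114.992017
2. -16.656333, 108.790717
3. 41.749845, 7.744500
4. -73.372123, -133.367900

Point 1:
  Lat: 26 + 28.699/60 = 26.4783167
  N ⇒ keep positive
  Longitude: 59.521′ = 0.992017°; total 114.9920167
  E → positive
Point 2:
  Lat: 39.38′ = 0.656333°; total 16.6563333
  S ⇒ negate
  Longitude: 108 + 47.443/60 = 108.7907167
  E → positive
Point 3:
  φ: 41 + 44.9907/60 = 41.7498450
  N ⇒ keep positive
  Lon: 44.67′ = 0.744500°; total 7.7445000
  E → positive
Point 4:
  Latitude: 22.3274′ = 0.372123°; total 73.3721233
  S → negative
  Longitude: 133 + 22.074/60 = 133.3679000
  hemisphere W, so the sign is −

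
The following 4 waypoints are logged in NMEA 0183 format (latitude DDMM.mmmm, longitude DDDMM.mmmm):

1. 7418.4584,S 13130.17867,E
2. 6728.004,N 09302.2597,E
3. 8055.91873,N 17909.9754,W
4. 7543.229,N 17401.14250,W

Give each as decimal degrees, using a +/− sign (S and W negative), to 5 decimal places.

Point 1:
  Lat: split at 2 digits → 74° and 18.4584′; 74 + 18.4584/60 = 74.307640
  S ⇒ negate
  Longitude: degrees = first 3 digits = 131, minutes = 30.17867; 131 + 30.17867/60 = 131.502978
  E ⇒ keep positive
Point 2:
  Latitude: degrees = first 2 digits = 67, minutes = 28.004; 67 + 28.004/60 = 67.466733
  N → positive
  Longitude: degrees = first 3 digits = 93, minutes = 2.2597; 93 + 2.2597/60 = 93.037662
  E ⇒ keep positive
Point 3:
  φ: split at 2 digits → 80° and 55.91873′; 80 + 55.91873/60 = 80.931979
  N → positive
  λ: split at 3 digits → 179° and 9.9754′; 179 + 9.9754/60 = 179.166257
  W → negative
Point 4:
  Latitude: split at 2 digits → 75° and 43.229′; 75 + 43.229/60 = 75.720483
  N → positive
  Longitude: split at 3 digits → 174° and 1.1425′; 174 + 1.1425/60 = 174.019042
  hemisphere W, so the sign is −

1. -74.30764, 131.50298
2. 67.46673, 93.03766
3. 80.93198, -179.16626
4. 75.72048, -174.01904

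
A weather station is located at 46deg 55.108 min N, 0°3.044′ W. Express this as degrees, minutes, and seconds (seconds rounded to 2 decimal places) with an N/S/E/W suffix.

46°55′6.48″ N, 0°03′2.64″ W

Lat: 55.10800′ → 55′ and 0.10800 × 60 = 6.4800″
λ: 3.04400′ → 3′ and 0.04400 × 60 = 2.6400″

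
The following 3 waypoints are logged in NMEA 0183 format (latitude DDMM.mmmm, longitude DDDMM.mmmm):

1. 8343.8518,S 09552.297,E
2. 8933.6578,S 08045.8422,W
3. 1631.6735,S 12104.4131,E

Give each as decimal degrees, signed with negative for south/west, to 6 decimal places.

1. -83.730863, 95.871617
2. -89.560963, -80.764037
3. -16.527892, 121.073552

Point 1:
  Lat: degrees = first 2 digits = 83, minutes = 43.8518; 83 + 43.8518/60 = 83.7308633
  S ⇒ negate
  Longitude: degrees = first 3 digits = 95, minutes = 52.297; 95 + 52.297/60 = 95.8716167
  E → positive
Point 2:
  Latitude: split at 2 digits → 89° and 33.6578′; 89 + 33.6578/60 = 89.5609633
  S → negative
  λ: degrees = first 3 digits = 80, minutes = 45.8422; 80 + 45.8422/60 = 80.7640367
  W → negative
Point 3:
  Lat: split at 2 digits → 16° and 31.6735′; 16 + 31.6735/60 = 16.5278917
  S ⇒ negate
  λ: split at 3 digits → 121° and 4.4131′; 121 + 4.4131/60 = 121.0735517
  E → positive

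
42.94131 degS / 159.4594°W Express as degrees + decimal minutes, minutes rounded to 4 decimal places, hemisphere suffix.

42° 56.4786′ S, 159° 27.5640′ W

Latitude: 42° + 0.941310 × 60 = 42° 56.478600′
Lon: fractional part 0.459400 → 27.564000 minutes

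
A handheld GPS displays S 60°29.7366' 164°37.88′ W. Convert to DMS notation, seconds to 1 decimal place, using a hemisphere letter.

φ: fractional minutes 0.73660 × 60 = 44.196″
Longitude: 37.88000′ → 37′ and 0.88000 × 60 = 52.800″

60°29′44.2″ S, 164°37′52.8″ W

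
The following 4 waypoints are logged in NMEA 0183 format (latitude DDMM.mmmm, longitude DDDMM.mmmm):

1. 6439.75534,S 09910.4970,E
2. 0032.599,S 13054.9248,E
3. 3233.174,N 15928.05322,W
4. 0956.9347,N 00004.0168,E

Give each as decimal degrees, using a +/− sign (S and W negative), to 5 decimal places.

Point 1:
  Latitude: split at 2 digits → 64° and 39.75534′; 64 + 39.75534/60 = 64.662589
  S ⇒ negate
  Lon: degrees = first 3 digits = 99, minutes = 10.497; 99 + 10.497/60 = 99.174950
  E → positive
Point 2:
  Lat: degrees = first 2 digits = 0, minutes = 32.599; 0 + 32.599/60 = 0.543317
  S ⇒ negate
  λ: degrees = first 3 digits = 130, minutes = 54.9248; 130 + 54.9248/60 = 130.915413
  E → positive
Point 3:
  φ: split at 2 digits → 32° and 33.174′; 32 + 33.174/60 = 32.552900
  N → positive
  λ: split at 3 digits → 159° and 28.05322′; 159 + 28.05322/60 = 159.467554
  hemisphere W, so the sign is −
Point 4:
  Lat: degrees = first 2 digits = 9, minutes = 56.9347; 9 + 56.9347/60 = 9.948912
  N → positive
  Longitude: degrees = first 3 digits = 0, minutes = 4.0168; 0 + 4.0168/60 = 0.066947
  E → positive

1. -64.66259, 99.17495
2. -0.54332, 130.91541
3. 32.55290, -159.46755
4. 9.94891, 0.06695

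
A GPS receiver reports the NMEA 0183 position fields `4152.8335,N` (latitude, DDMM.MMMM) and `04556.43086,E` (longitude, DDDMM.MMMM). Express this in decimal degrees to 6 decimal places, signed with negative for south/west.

Lat: degrees = first 2 digits = 41, minutes = 52.8335; 41 + 52.8335/60 = 41.8805583
N ⇒ keep positive
Longitude: degrees = first 3 digits = 45, minutes = 56.43086; 45 + 56.43086/60 = 45.9405143
E ⇒ keep positive

41.880558, 45.940514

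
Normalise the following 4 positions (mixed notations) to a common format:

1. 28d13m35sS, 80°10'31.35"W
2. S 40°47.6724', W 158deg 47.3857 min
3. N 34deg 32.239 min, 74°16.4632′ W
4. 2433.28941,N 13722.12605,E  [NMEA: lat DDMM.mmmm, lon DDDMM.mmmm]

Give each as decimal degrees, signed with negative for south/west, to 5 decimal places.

1. -28.22639, -80.17538
2. -40.79454, -158.78976
3. 34.53732, -74.27439
4. 24.55482, 137.36877

Point 1:
  Latitude: 13′ + 35″ = 13.58333′; 28 + 13.58333/60 = 28.226389
  S ⇒ negate
  Longitude: 10′ + 31.35″ = 10.52250′; 80 + 10.52250/60 = 80.175375
  W ⇒ negate
Point 2:
  φ: 47.6724′ = 0.794540°; total 40.794540
  hemisphere S, so the sign is −
  Lon: 158 + 47.3857/60 = 158.789762
  W ⇒ negate
Point 3:
  φ: 32.239′ = 0.537317°; total 34.537317
  N ⇒ keep positive
  λ: 74 + 16.4632/60 = 74.274387
  hemisphere W, so the sign is −
Point 4:
  Lat: degrees = first 2 digits = 24, minutes = 33.28941; 24 + 33.28941/60 = 24.554824
  N ⇒ keep positive
  λ: degrees = first 3 digits = 137, minutes = 22.12605; 137 + 22.12605/60 = 137.368768
  E ⇒ keep positive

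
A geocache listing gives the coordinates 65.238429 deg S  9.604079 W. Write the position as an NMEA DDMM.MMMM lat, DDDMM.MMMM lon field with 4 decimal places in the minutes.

Lat: fractional part 0.238429 → 14.305740 minutes
Longitude: 9° + 0.604079 × 60 = 9° 36.244740′

6514.3057,S / 00936.2447,W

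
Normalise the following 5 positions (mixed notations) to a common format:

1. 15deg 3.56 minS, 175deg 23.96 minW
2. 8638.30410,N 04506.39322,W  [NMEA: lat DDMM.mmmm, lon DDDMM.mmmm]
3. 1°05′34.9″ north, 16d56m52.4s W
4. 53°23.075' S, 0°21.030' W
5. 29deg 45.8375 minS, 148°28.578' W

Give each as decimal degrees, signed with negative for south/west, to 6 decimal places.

Point 1:
  Latitude: 3.56′ = 0.059333°; total 15.0593333
  S ⇒ negate
  λ: 23.96′ = 0.399333°; total 175.3993333
  W ⇒ negate
Point 2:
  Lat: degrees = first 2 digits = 86, minutes = 38.3041; 86 + 38.3041/60 = 86.6384017
  N ⇒ keep positive
  Lon: degrees = first 3 digits = 45, minutes = 6.39322; 45 + 6.39322/60 = 45.1065537
  W ⇒ negate
Point 3:
  φ: 1 + 5/60 + 34.9/3600 = 1.0930278
  N ⇒ keep positive
  λ: 16° + 56/60 + 52.4/3600 = 16 + 0.933333 + 0.014556 = 16.9478889
  W ⇒ negate
Point 4:
  Lat: 53 + 23.075/60 = 53.3845833
  S ⇒ negate
  λ: 21.03′ = 0.350500°; total 0.3505000
  W ⇒ negate
Point 5:
  φ: 29 + 45.8375/60 = 29.7639583
  hemisphere S, so the sign is −
  Lon: 148 + 28.578/60 = 148.4763000
  W ⇒ negate

1. -15.059333, -175.399333
2. 86.638402, -45.106554
3. 1.093028, -16.947889
4. -53.384583, -0.350500
5. -29.763958, -148.476300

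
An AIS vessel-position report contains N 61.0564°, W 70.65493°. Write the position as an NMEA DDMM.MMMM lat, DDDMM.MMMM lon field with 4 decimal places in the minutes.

φ: fractional part 0.056400 → 3.384000 minutes
λ: minutes = (70.654930 − 70) × 60 = 39.295800

6103.3840,N / 07039.2958,W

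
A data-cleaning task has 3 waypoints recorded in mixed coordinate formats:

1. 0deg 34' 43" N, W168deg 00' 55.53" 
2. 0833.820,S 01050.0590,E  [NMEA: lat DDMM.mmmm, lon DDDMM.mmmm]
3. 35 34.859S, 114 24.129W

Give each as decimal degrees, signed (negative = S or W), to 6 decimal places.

Point 1:
  φ: 0° + 34/60 + 43/3600 = 0 + 0.566667 + 0.011944 = 0.5786111
  N → positive
  λ: 168 + 0/60 + 55.53/3600 = 168.0154250
  W → negative
Point 2:
  Lat: degrees = first 2 digits = 8, minutes = 33.82; 8 + 33.82/60 = 8.5636667
  S → negative
  λ: degrees = first 3 digits = 10, minutes = 50.059; 10 + 50.059/60 = 10.8343167
  E → positive
Point 3:
  φ: 35 + 34.859/60 = 35.5809833
  hemisphere S, so the sign is −
  Lon: 114 + 24.129/60 = 114.4021500
  hemisphere W, so the sign is −

1. 0.578611, -168.015425
2. -8.563667, 10.834317
3. -35.580983, -114.402150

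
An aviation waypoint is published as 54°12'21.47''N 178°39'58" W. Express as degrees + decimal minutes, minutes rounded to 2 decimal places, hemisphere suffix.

54° 12.36′ N, 178° 39.97′ W

Latitude: seconds/60 = 0.35783; minutes = 12 + 0.35783 = 12.3578
λ: seconds/60 = 0.96667; minutes = 39 + 0.96667 = 39.9667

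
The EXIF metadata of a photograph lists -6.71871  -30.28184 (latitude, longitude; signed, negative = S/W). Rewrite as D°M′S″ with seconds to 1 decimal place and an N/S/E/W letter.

6°43′7.4″ S, 30°16′54.6″ W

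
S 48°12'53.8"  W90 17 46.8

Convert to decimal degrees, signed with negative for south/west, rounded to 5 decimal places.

-48.21494, -90.29633

Lat: 48 + 12/60 + 53.8/3600 = 48.214944
S → negative
λ: 90 + 17/60 + 46.8/3600 = 90.296333
hemisphere W, so the sign is −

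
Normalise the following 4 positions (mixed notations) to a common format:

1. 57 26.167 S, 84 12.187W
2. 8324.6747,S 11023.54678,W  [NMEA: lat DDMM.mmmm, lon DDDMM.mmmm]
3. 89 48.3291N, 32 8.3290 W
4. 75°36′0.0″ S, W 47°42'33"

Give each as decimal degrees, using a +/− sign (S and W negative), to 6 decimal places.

Point 1:
  Latitude: 57 + 26.167/60 = 57.4361167
  hemisphere S, so the sign is −
  Longitude: 12.187′ = 0.203117°; total 84.2031167
  W → negative
Point 2:
  Lat: degrees = first 2 digits = 83, minutes = 24.6747; 83 + 24.6747/60 = 83.4112450
  S ⇒ negate
  Longitude: degrees = first 3 digits = 110, minutes = 23.54678; 110 + 23.54678/60 = 110.3924463
  W ⇒ negate
Point 3:
  φ: 48.3291′ = 0.805485°; total 89.8054850
  N → positive
  Lon: 8.329′ = 0.138817°; total 32.1388167
  W → negative
Point 4:
  Lat: 36′ + 0″ = 36.00000′; 75 + 36.00000/60 = 75.6000000
  S ⇒ negate
  Longitude: 42′ + 33″ = 42.55000′; 47 + 42.55000/60 = 47.7091667
  hemisphere W, so the sign is −

1. -57.436117, -84.203117
2. -83.411245, -110.392446
3. 89.805485, -32.138817
4. -75.600000, -47.709167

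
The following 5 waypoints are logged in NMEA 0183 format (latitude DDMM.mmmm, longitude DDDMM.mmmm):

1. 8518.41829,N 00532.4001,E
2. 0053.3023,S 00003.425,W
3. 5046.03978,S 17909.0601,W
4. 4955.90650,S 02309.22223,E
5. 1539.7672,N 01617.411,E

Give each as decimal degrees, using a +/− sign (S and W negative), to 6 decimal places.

1. 85.306972, 5.540002
2. -0.888372, -0.057083
3. -50.767330, -179.151002
4. -49.931775, 23.153704
5. 15.662787, 16.290183

Point 1:
  Latitude: degrees = first 2 digits = 85, minutes = 18.41829; 85 + 18.41829/60 = 85.3069715
  N → positive
  Longitude: degrees = first 3 digits = 5, minutes = 32.4001; 5 + 32.4001/60 = 5.5400017
  E → positive
Point 2:
  Latitude: degrees = first 2 digits = 0, minutes = 53.3023; 0 + 53.3023/60 = 0.8883717
  hemisphere S, so the sign is −
  λ: split at 3 digits → 000° and 3.425′; 0 + 3.425/60 = 0.0570833
  W ⇒ negate
Point 3:
  φ: degrees = first 2 digits = 50, minutes = 46.03978; 50 + 46.03978/60 = 50.7673297
  hemisphere S, so the sign is −
  Longitude: degrees = first 3 digits = 179, minutes = 9.0601; 179 + 9.0601/60 = 179.1510017
  W ⇒ negate
Point 4:
  φ: split at 2 digits → 49° and 55.9065′; 49 + 55.9065/60 = 49.9317750
  S ⇒ negate
  Longitude: split at 3 digits → 023° and 9.22223′; 23 + 9.22223/60 = 23.1537038
  E → positive
Point 5:
  φ: split at 2 digits → 15° and 39.7672′; 15 + 39.7672/60 = 15.6627867
  N → positive
  Lon: split at 3 digits → 016° and 17.411′; 16 + 17.411/60 = 16.2901833
  E ⇒ keep positive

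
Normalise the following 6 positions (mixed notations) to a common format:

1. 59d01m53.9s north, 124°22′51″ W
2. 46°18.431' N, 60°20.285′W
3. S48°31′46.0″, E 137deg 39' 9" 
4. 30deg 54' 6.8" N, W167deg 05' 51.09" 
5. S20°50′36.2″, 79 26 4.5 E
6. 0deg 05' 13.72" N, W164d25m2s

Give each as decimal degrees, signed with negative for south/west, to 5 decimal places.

Point 1:
  Lat: 59° + 1/60 + 53.9/3600 = 59 + 0.016667 + 0.014972 = 59.031639
  N ⇒ keep positive
  Lon: 22′ + 51″ = 22.85000′; 124 + 22.85000/60 = 124.380833
  W → negative
Point 2:
  Lat: 18.431′ = 0.307183°; total 46.307183
  N ⇒ keep positive
  Lon: 60 + 20.285/60 = 60.338083
  W ⇒ negate
Point 3:
  Latitude: 48 + 31/60 + 46/3600 = 48.529444
  S ⇒ negate
  λ: 39′ + 9″ = 39.15000′; 137 + 39.15000/60 = 137.652500
  E → positive
Point 4:
  Latitude: 30 + 54/60 + 6.8/3600 = 30.901889
  N ⇒ keep positive
  Longitude: 167° + 5/60 + 51.09/3600 = 167 + 0.083333 + 0.014192 = 167.097525
  W ⇒ negate
Point 5:
  Lat: 20° + 50/60 + 36.2/3600 = 20 + 0.833333 + 0.010056 = 20.843389
  S ⇒ negate
  Lon: 26′ + 4.5″ = 26.07500′; 79 + 26.07500/60 = 79.434583
  E → positive
Point 6:
  Lat: 0° + 5/60 + 13.72/3600 = 0 + 0.083333 + 0.003811 = 0.087144
  N → positive
  Longitude: 164 + 25/60 + 2/3600 = 164.417222
  hemisphere W, so the sign is −

1. 59.03164, -124.38083
2. 46.30718, -60.33808
3. -48.52944, 137.65250
4. 30.90189, -167.09753
5. -20.84339, 79.43458
6. 0.08714, -164.41722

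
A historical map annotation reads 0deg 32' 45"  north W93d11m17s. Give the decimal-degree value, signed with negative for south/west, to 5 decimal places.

φ: 0° + 32/60 + 45/3600 = 0 + 0.533333 + 0.012500 = 0.545833
N ⇒ keep positive
Longitude: 93° + 11/60 + 17/3600 = 93 + 0.183333 + 0.004722 = 93.188056
W → negative

0.54583, -93.18806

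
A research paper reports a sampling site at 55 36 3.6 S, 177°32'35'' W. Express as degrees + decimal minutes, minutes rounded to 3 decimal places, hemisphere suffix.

55° 36.060′ S, 177° 32.583′ W

Latitude: seconds/60 = 0.06000; minutes = 36 + 0.06000 = 36.06000
Longitude: seconds/60 = 0.58333; minutes = 32 + 0.58333 = 32.58333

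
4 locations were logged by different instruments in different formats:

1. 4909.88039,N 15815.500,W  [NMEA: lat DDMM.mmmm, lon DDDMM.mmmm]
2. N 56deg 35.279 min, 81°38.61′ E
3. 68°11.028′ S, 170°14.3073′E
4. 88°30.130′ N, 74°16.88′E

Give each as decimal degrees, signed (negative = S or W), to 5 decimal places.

1. 49.16467, -158.25833
2. 56.58798, 81.64350
3. -68.18380, 170.23846
4. 88.50217, 74.28133

Point 1:
  Latitude: split at 2 digits → 49° and 9.88039′; 49 + 9.88039/60 = 49.164673
  N → positive
  Longitude: split at 3 digits → 158° and 15.5′; 158 + 15.5/60 = 158.258333
  W → negative
Point 2:
  Latitude: 35.279′ = 0.587983°; total 56.587983
  N → positive
  Lon: 38.61′ = 0.643500°; total 81.643500
  E ⇒ keep positive
Point 3:
  φ: 11.028′ = 0.183800°; total 68.183800
  S ⇒ negate
  Lon: 14.3073′ = 0.238455°; total 170.238455
  E ⇒ keep positive
Point 4:
  φ: 30.13′ = 0.502167°; total 88.502167
  N → positive
  Longitude: 16.88′ = 0.281333°; total 74.281333
  E → positive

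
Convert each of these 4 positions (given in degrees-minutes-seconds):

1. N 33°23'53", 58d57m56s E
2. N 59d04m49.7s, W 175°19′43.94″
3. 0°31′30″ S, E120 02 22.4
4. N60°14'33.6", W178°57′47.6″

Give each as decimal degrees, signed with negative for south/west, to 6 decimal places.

1. 33.398056, 58.965556
2. 59.080472, -175.328872
3. -0.525000, 120.039556
4. 60.242667, -178.963222

Point 1:
  Latitude: 23′ + 53″ = 23.88333′; 33 + 23.88333/60 = 33.3980556
  N → positive
  Longitude: 58 + 57/60 + 56/3600 = 58.9655556
  E ⇒ keep positive
Point 2:
  φ: 4′ + 49.7″ = 4.82833′; 59 + 4.82833/60 = 59.0804722
  N → positive
  Longitude: 175° + 19/60 + 43.94/3600 = 175 + 0.316667 + 0.012206 = 175.3288722
  hemisphere W, so the sign is −
Point 3:
  φ: 31′ + 30″ = 31.50000′; 0 + 31.50000/60 = 0.5250000
  hemisphere S, so the sign is −
  Lon: 120 + 2/60 + 22.4/3600 = 120.0395556
  E → positive
Point 4:
  Latitude: 14′ + 33.6″ = 14.56000′; 60 + 14.56000/60 = 60.2426667
  N ⇒ keep positive
  Longitude: 178° + 57/60 + 47.6/3600 = 178 + 0.950000 + 0.013222 = 178.9632222
  W ⇒ negate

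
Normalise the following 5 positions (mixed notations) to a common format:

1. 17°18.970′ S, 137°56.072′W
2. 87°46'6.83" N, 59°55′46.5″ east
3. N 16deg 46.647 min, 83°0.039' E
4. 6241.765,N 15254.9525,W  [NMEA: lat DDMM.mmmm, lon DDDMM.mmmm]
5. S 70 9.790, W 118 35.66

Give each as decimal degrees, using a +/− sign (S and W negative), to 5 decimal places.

1. -17.31617, -137.93453
2. 87.76856, 59.92958
3. 16.77745, 83.00065
4. 62.69608, -152.91588
5. -70.16317, -118.59433

Point 1:
  Latitude: 17 + 18.97/60 = 17.316167
  S ⇒ negate
  Lon: 56.072′ = 0.934533°; total 137.934533
  W ⇒ negate
Point 2:
  Latitude: 46′ + 6.83″ = 46.11383′; 87 + 46.11383/60 = 87.768564
  N ⇒ keep positive
  λ: 55′ + 46.5″ = 55.77500′; 59 + 55.77500/60 = 59.929583
  E → positive
Point 3:
  φ: 16 + 46.647/60 = 16.777450
  N → positive
  Longitude: 83 + 0.039/60 = 83.000650
  E → positive
Point 4:
  φ: degrees = first 2 digits = 62, minutes = 41.765; 62 + 41.765/60 = 62.696083
  N ⇒ keep positive
  Lon: split at 3 digits → 152° and 54.9525′; 152 + 54.9525/60 = 152.915875
  W ⇒ negate
Point 5:
  Latitude: 9.79′ = 0.163167°; total 70.163167
  S → negative
  λ: 118 + 35.66/60 = 118.594333
  W ⇒ negate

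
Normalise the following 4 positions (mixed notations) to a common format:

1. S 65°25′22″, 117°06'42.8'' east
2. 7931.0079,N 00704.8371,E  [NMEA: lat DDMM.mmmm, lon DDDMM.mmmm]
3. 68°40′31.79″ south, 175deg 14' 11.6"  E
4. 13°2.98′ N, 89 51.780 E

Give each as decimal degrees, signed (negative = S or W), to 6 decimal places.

Point 1:
  φ: 25′ + 22″ = 25.36667′; 65 + 25.36667/60 = 65.4227778
  S → negative
  Longitude: 117° + 6/60 + 42.8/3600 = 117 + 0.100000 + 0.011889 = 117.1118889
  E → positive
Point 2:
  Latitude: degrees = first 2 digits = 79, minutes = 31.0079; 79 + 31.0079/60 = 79.5167983
  N → positive
  Lon: split at 3 digits → 007° and 4.8371′; 7 + 4.8371/60 = 7.0806183
  E → positive
Point 3:
  Latitude: 68° + 40/60 + 31.79/3600 = 68 + 0.666667 + 0.008831 = 68.6754972
  S → negative
  Longitude: 14′ + 11.6″ = 14.19333′; 175 + 14.19333/60 = 175.2365556
  E → positive
Point 4:
  Latitude: 13 + 2.98/60 = 13.0496667
  N ⇒ keep positive
  Longitude: 89 + 51.78/60 = 89.8630000
  E ⇒ keep positive

1. -65.422778, 117.111889
2. 79.516798, 7.080618
3. -68.675497, 175.236556
4. 13.049667, 89.863000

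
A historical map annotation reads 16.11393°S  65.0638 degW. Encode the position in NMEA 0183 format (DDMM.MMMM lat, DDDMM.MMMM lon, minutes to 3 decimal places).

1606.836,S / 06503.828,W

Latitude: minutes = (16.113930 − 16) × 60 = 6.83580
Lon: minutes = (65.063800 − 65) × 60 = 3.82800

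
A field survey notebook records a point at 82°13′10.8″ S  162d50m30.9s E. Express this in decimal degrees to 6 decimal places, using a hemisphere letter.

82.219667° S, 162.841917° E

Latitude: 13′ + 10.8″ = 13.18000′; 82 + 13.18000/60 = 82.2196667
λ: 162° + 50/60 + 30.9/3600 = 162 + 0.833333 + 0.008583 = 162.8419167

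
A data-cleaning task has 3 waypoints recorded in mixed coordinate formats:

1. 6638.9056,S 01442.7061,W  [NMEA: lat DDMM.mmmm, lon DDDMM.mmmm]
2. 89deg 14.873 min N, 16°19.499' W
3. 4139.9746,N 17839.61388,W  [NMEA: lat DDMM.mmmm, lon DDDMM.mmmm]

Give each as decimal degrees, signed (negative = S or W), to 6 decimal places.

Point 1:
  Latitude: degrees = first 2 digits = 66, minutes = 38.9056; 66 + 38.9056/60 = 66.6484267
  hemisphere S, so the sign is −
  Longitude: split at 3 digits → 014° and 42.7061′; 14 + 42.7061/60 = 14.7117683
  W → negative
Point 2:
  Lat: 14.873′ = 0.247883°; total 89.2478833
  N ⇒ keep positive
  λ: 19.499′ = 0.324983°; total 16.3249833
  W → negative
Point 3:
  Latitude: degrees = first 2 digits = 41, minutes = 39.9746; 41 + 39.9746/60 = 41.6662433
  N ⇒ keep positive
  Lon: degrees = first 3 digits = 178, minutes = 39.61388; 178 + 39.61388/60 = 178.6602313
  W → negative

1. -66.648427, -14.711768
2. 89.247883, -16.324983
3. 41.666243, -178.660231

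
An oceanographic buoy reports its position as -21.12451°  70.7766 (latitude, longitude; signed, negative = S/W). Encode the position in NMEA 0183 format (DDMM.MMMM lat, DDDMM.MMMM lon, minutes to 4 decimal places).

2107.4706,S / 07046.5960,E

Latitude is negative → S; |value| = 21.124510
φ: fractional part 0.124510 → 7.470600 minutes
λ: minutes = (70.776600 − 70) × 60 = 46.596000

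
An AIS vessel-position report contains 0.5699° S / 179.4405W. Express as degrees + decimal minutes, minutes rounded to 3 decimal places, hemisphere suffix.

0° 34.194′ S, 179° 26.430′ W

φ: fractional part 0.569900 → 34.19400 minutes
Longitude: 179° + 0.440500 × 60 = 179° 26.43000′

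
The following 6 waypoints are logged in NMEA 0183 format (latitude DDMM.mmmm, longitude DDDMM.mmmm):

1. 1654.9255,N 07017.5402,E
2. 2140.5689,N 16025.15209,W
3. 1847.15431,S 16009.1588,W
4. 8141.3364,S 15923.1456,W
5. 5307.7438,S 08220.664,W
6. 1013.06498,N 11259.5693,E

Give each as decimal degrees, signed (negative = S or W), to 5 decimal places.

1. 16.91543, 70.29234
2. 21.67615, -160.41920
3. -18.78591, -160.15265
4. -81.68894, -159.38576
5. -53.12906, -82.34440
6. 10.21775, 112.99282

Point 1:
  φ: degrees = first 2 digits = 16, minutes = 54.9255; 16 + 54.9255/60 = 16.915425
  N → positive
  Lon: split at 3 digits → 070° and 17.5402′; 70 + 17.5402/60 = 70.292337
  E ⇒ keep positive
Point 2:
  Latitude: split at 2 digits → 21° and 40.5689′; 21 + 40.5689/60 = 21.676148
  N ⇒ keep positive
  λ: degrees = first 3 digits = 160, minutes = 25.15209; 160 + 25.15209/60 = 160.419202
  hemisphere W, so the sign is −
Point 3:
  φ: split at 2 digits → 18° and 47.15431′; 18 + 47.15431/60 = 18.785905
  S ⇒ negate
  λ: split at 3 digits → 160° and 9.1588′; 160 + 9.1588/60 = 160.152647
  hemisphere W, so the sign is −
Point 4:
  Latitude: split at 2 digits → 81° and 41.3364′; 81 + 41.3364/60 = 81.688940
  hemisphere S, so the sign is −
  λ: degrees = first 3 digits = 159, minutes = 23.1456; 159 + 23.1456/60 = 159.385760
  W → negative
Point 5:
  Latitude: split at 2 digits → 53° and 7.7438′; 53 + 7.7438/60 = 53.129063
  hemisphere S, so the sign is −
  λ: split at 3 digits → 082° and 20.664′; 82 + 20.664/60 = 82.344400
  hemisphere W, so the sign is −
Point 6:
  φ: degrees = first 2 digits = 10, minutes = 13.06498; 10 + 13.06498/60 = 10.217750
  N ⇒ keep positive
  Lon: split at 3 digits → 112° and 59.5693′; 112 + 59.5693/60 = 112.992822
  E → positive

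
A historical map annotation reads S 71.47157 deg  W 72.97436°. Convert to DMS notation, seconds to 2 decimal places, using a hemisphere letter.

71°28′17.65″ S, 72°58′27.70″ W

φ: 0.471570° → 28.29420′; 0.29420 × 60 = 17.6520″
λ: whole degrees 72; 58.46160′ → 58′ and 27.6960″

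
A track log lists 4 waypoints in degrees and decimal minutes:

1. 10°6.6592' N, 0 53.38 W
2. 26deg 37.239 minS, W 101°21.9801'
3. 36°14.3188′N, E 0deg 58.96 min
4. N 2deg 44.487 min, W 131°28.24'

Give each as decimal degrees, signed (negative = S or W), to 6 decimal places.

1. 10.110987, -0.889667
2. -26.620650, -101.366335
3. 36.238647, 0.982667
4. 2.741450, -131.470667

Point 1:
  φ: 10 + 6.6592/60 = 10.1109867
  N ⇒ keep positive
  Lon: 53.38′ = 0.889667°; total 0.8896667
  W → negative
Point 2:
  Lat: 37.239′ = 0.620650°; total 26.6206500
  S ⇒ negate
  Lon: 21.9801′ = 0.366335°; total 101.3663350
  W ⇒ negate
Point 3:
  Lat: 36 + 14.3188/60 = 36.2386467
  N ⇒ keep positive
  λ: 58.96′ = 0.982667°; total 0.9826667
  E → positive
Point 4:
  Lat: 44.487′ = 0.741450°; total 2.7414500
  N → positive
  λ: 28.24′ = 0.470667°; total 131.4706667
  hemisphere W, so the sign is −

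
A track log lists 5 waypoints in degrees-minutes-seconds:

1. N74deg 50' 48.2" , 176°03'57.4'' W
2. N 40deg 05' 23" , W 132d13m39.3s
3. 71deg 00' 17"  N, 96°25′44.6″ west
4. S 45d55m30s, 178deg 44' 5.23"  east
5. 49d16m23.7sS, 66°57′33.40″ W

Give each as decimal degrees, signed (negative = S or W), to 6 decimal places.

1. 74.846722, -176.065944
2. 40.089722, -132.227583
3. 71.004722, -96.429056
4. -45.925000, 178.734786
5. -49.273250, -66.959278

Point 1:
  φ: 50′ + 48.2″ = 50.80333′; 74 + 50.80333/60 = 74.8467222
  N → positive
  Lon: 176 + 3/60 + 57.4/3600 = 176.0659444
  W → negative
Point 2:
  φ: 40 + 5/60 + 23/3600 = 40.0897222
  N → positive
  λ: 132 + 13/60 + 39.3/3600 = 132.2275833
  hemisphere W, so the sign is −
Point 3:
  Latitude: 71 + 0/60 + 17/3600 = 71.0047222
  N ⇒ keep positive
  Longitude: 96 + 25/60 + 44.6/3600 = 96.4290556
  hemisphere W, so the sign is −
Point 4:
  Latitude: 55′ + 30″ = 55.50000′; 45 + 55.50000/60 = 45.9250000
  S ⇒ negate
  Longitude: 178 + 44/60 + 5.23/3600 = 178.7347861
  E ⇒ keep positive
Point 5:
  Latitude: 16′ + 23.7″ = 16.39500′; 49 + 16.39500/60 = 49.2732500
  S → negative
  Longitude: 66 + 57/60 + 33.4/3600 = 66.9592778
  hemisphere W, so the sign is −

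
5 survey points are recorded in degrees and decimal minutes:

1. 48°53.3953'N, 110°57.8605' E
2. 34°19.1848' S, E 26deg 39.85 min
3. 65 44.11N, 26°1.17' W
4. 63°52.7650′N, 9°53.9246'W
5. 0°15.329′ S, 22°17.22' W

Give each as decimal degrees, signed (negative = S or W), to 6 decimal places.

1. 48.889922, 110.964342
2. -34.319747, 26.664167
3. 65.735167, -26.019500
4. 63.879417, -9.898743
5. -0.255483, -22.287000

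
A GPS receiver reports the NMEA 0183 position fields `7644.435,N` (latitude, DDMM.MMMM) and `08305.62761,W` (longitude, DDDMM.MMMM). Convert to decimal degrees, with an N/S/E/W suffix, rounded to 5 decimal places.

Latitude: degrees = first 2 digits = 76, minutes = 44.435; 76 + 44.435/60 = 76.740583
Lon: split at 3 digits → 083° and 5.62761′; 83 + 5.62761/60 = 83.093794

76.74058° N, 83.09379° W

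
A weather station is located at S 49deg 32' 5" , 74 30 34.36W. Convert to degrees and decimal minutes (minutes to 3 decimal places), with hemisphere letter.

49° 32.083′ S, 74° 30.573′ W

φ: 32 + 5/60 = 32.08333′
Lon: seconds/60 = 0.57267; minutes = 30 + 0.57267 = 30.57267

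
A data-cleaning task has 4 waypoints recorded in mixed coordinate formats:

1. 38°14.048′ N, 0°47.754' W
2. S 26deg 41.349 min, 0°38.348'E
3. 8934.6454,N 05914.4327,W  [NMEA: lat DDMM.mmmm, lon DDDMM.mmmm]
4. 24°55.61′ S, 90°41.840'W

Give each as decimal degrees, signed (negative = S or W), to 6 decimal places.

Point 1:
  Latitude: 14.048′ = 0.234133°; total 38.2341333
  N ⇒ keep positive
  Longitude: 0 + 47.754/60 = 0.7959000
  W ⇒ negate
Point 2:
  φ: 41.349′ = 0.689150°; total 26.6891500
  S → negative
  Lon: 0 + 38.348/60 = 0.6391333
  E ⇒ keep positive
Point 3:
  Latitude: split at 2 digits → 89° and 34.6454′; 89 + 34.6454/60 = 89.5774233
  N → positive
  Longitude: split at 3 digits → 059° and 14.4327′; 59 + 14.4327/60 = 59.2405450
  W → negative
Point 4:
  Latitude: 55.61′ = 0.926833°; total 24.9268333
  hemisphere S, so the sign is −
  λ: 90 + 41.84/60 = 90.6973333
  W → negative

1. 38.234133, -0.795900
2. -26.689150, 0.639133
3. 89.577423, -59.240545
4. -24.926833, -90.697333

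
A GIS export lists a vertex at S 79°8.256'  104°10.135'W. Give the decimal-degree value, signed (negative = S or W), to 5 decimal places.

Latitude: 8.256′ = 0.137600°; total 79.137600
S ⇒ negate
Longitude: 10.135′ = 0.168917°; total 104.168917
hemisphere W, so the sign is −

-79.13760, -104.16892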